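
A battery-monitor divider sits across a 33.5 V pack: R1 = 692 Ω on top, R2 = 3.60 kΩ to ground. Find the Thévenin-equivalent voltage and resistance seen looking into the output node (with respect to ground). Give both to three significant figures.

V_th is the open-circuit tap voltage: 33.5 × 3600/(692 + 3600) = 28.1 V.
With the supply zeroed, R1 and R2 appear in parallel from the tap: R_th = R1‖R2 = (692 × 3600)/4292 = 580 Ω.

V_th = 28.1 V, R_th = 580 Ω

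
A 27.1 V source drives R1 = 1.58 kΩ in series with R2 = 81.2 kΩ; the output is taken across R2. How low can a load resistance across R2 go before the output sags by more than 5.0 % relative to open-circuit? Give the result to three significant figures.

Output resistance R_th = R1‖R2 = (1.58 × 81.2)/82.78 = 1.550 kΩ.
The fractional drop is R_th/(R_th + R_L); requiring this ≤ 0.0500 gives R_L ≥ R_th(1/0.0500 − 1) = 1.550 × 19.00 = 29.4 kΩ.

R_L(min) ≈ 29.4 kΩ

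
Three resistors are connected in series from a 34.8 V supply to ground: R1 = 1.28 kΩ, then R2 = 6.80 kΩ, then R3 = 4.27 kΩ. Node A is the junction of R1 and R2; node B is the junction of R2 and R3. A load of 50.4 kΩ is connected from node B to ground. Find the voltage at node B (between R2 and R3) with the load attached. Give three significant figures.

V ≈ 11.4 V

At node B, R3 is in parallel with the load: R3‖R_L = 3.936 kΩ.
Below node A the resistance is R2 + (R3‖R_L) = 10.74 kΩ, so V_A = 34.8 × 10.74/12.02 = 31.09 V.
Then V_B = V_A × (R3‖R_L)/(R2 + R3‖R_L) = 31.09 × 3.936/10.74 = 11.4 V.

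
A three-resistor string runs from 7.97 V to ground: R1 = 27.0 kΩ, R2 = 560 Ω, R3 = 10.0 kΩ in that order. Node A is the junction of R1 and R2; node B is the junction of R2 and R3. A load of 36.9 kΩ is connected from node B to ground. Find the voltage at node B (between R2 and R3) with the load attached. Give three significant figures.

V ≈ 1.77 V

At node B, R3 is in parallel with the load: R3‖R_L = 7868 Ω.
Below node A the resistance is R2 + (R3‖R_L) = 8428 Ω, so V_A = 7.97 × 8428/35430 = 1.896 V.
Then V_B = V_A × (R3‖R_L)/(R2 + R3‖R_L) = 1.896 × 7868/8428 = 1.77 V.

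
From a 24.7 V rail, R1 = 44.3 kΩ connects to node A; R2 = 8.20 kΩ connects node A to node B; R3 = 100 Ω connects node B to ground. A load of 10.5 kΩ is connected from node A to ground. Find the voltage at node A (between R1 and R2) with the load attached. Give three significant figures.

V ≈ 2.34 V

Below node A the series string R2+R3 = 8300 Ω sits in parallel with the 10500 Ω load: 4636 Ω.
V_A = 24.7 × 4636/(44300 + 4636) = 2.34 V.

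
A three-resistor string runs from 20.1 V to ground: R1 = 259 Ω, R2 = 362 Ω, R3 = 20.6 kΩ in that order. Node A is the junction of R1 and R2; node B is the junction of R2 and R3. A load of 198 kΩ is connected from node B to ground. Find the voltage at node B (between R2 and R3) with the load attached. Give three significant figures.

V ≈ 19.5 V

At node B, R3 is in parallel with the load: R3‖R_L = 18660 Ω.
Below node A the resistance is R2 + (R3‖R_L) = 19020 Ω, so V_A = 20.1 × 19020/19280 = 19.83 V.
Then V_B = V_A × (R3‖R_L)/(R2 + R3‖R_L) = 19.83 × 18660/19020 = 19.5 V.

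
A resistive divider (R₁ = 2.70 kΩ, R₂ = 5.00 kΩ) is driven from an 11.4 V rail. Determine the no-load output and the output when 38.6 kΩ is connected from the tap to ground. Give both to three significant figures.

Open-circuit: V = 11.4 × 5.00/(2.70 + 5.00) = 7.40 V.
With the load, R₂ becomes R₂‖R_L = 4.427 kΩ, so V = 11.4 × 4.427/7.127 = 7.08 V.

Unloaded: 7.40 V; loaded: 7.08 V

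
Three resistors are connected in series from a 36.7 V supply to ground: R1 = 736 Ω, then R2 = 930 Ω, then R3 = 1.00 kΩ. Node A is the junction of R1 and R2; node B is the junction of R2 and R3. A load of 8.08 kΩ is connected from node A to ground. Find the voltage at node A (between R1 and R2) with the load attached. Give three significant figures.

Below node A the series string R2+R3 = 1930 Ω sits in parallel with the 8080 Ω load: 1558 Ω.
V_A = 36.7 × 1558/(736 + 1558) = 24.9 V.

V ≈ 24.9 V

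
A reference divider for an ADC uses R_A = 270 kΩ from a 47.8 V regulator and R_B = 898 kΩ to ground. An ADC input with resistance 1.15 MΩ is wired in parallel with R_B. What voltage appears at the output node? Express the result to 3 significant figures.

V_out ≈ 31.1 V

The load sits in parallel with R_B: R_B‖R_L = (898 × 1150) / (898 + 1150) = 504.2 kΩ.
V_out = 47.8 × 504.2 / (270 + 504.2) = 47.8 × 504.2/774.2 = 31.1 V.
(Unloaded it would have been 36.8 V.)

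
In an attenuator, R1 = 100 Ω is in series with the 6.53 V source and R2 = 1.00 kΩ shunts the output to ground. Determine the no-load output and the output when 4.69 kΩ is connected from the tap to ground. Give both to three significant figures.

Open-circuit: V = 6.53 × 1000/(100 + 1000) = 5.94 V.
With the load, R2 becomes R2‖R_L = 824.3 Ω, so V = 6.53 × 824.3/924.3 = 5.82 V.

Unloaded: 5.94 V; loaded: 5.82 V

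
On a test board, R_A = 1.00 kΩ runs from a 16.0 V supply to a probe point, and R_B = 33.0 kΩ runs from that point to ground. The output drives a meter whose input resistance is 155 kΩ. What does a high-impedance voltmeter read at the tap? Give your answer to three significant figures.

The load sits in parallel with R_B: R_B‖R_L = (33.0 × 155) / (33.0 + 155) = 27.21 kΩ.
V_out = 16.0 × 27.21 / (1.00 + 27.21) = 16.0 × 27.21/28.21 = 15.4 V.
(Unloaded it would have been 15.5 V.)

V_out ≈ 15.4 V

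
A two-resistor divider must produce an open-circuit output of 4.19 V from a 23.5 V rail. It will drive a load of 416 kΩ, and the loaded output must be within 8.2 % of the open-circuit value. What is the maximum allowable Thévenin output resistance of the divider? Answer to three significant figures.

Loading drop = R_th/(R_th + R_L) ≤ 0.0820, so R_th ≤ R_L · ε/(1−ε) = 416 kΩ × 0.0820/0.9180 = 37.2 kΩ.

R_th ≤ 37.2 kΩ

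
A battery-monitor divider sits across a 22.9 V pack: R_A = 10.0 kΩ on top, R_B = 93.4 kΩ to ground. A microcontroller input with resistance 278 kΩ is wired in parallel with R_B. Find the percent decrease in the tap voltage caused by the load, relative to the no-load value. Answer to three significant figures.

The divider's output (Thévenin) resistance is R_A‖R_B = 9.033 kΩ.
Fractional drop under load = R_th/(R_th + R_L) = 9.033 / (9.033 + 278) = 0.03147.
So the output falls by 3.15 %.

3.15 %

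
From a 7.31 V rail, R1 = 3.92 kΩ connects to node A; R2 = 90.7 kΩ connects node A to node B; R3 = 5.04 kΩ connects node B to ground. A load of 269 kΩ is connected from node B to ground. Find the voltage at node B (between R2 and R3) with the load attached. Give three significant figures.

At node B, R3 is in parallel with the load: R3‖R_L = 4.947 kΩ.
Below node A the resistance is R2 + (R3‖R_L) = 95.65 kΩ, so V_A = 7.31 × 95.65/99.57 = 7.022 V.
Then V_B = V_A × (R3‖R_L)/(R2 + R3‖R_L) = 7.022 × 4.947/95.65 = 0.363 V.

V ≈ 0.363 V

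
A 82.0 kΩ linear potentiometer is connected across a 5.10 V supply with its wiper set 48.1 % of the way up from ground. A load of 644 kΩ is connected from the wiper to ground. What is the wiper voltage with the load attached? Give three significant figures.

The wiper splits the pot into (1−α)R = 42.56 kΩ above and αR = 39.44 kΩ below.
Lower section ‖ load = 37.17 kΩ.
V_wiper = 5.10 × 37.17/(42.56 + 37.17) = 2.38 V.

V ≈ 2.38 V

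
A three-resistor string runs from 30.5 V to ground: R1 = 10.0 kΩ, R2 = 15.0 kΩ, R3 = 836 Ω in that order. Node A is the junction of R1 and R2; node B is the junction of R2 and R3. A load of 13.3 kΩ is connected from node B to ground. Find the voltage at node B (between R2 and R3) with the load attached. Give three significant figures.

At node B, R3 is in parallel with the load: R3‖R_L = 786.6 Ω.
Below node A the resistance is R2 + (R3‖R_L) = 15790 Ω, so V_A = 30.5 × 15790/25790 = 18.67 V.
Then V_B = V_A × (R3‖R_L)/(R2 + R3‖R_L) = 18.67 × 786.6/15790 = 0.930 V.

V ≈ 0.930 V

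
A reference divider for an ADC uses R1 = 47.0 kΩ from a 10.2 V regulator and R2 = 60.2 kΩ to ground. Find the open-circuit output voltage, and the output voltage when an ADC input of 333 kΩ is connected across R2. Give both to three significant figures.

Open-circuit: V = 10.2 × 60.2/(47.0 + 60.2) = 5.73 V.
With the load, R2 becomes R2‖R_L = 50.98 kΩ, so V = 10.2 × 50.98/97.98 = 5.31 V.

Unloaded: 5.73 V; loaded: 5.31 V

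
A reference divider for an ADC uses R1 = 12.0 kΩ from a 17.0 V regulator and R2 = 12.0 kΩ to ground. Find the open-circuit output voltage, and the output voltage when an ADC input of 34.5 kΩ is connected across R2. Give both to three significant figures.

Unloaded: 8.50 V; loaded: 7.24 V

Open-circuit: V = 17.0 × 12.0/(12.0 + 12.0) = 8.50 V.
With the load, R2 becomes R2‖R_L = 8.903 kΩ, so V = 17.0 × 8.903/20.90 = 7.24 V.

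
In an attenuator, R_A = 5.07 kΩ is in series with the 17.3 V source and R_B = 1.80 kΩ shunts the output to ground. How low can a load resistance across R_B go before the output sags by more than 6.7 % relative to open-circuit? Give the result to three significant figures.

R_L(min) ≈ 18.5 kΩ

Output resistance R_th = R_A‖R_B = (5.07 × 1.80)/6.870 = 1.328 kΩ.
The fractional drop is R_th/(R_th + R_L); requiring this ≤ 0.0670 gives R_L ≥ R_th(1/0.0670 − 1) = 1.328 × 13.93 = 18.5 kΩ.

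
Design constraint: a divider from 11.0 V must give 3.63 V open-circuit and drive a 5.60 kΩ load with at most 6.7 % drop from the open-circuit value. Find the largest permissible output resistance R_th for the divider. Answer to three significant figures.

Loading drop = R_th/(R_th + R_L) ≤ 0.0670, so R_th ≤ R_L · ε/(1−ε) = 5.60 kΩ × 0.0670/0.9330 = 402 Ω.

R_th ≤ 402 Ω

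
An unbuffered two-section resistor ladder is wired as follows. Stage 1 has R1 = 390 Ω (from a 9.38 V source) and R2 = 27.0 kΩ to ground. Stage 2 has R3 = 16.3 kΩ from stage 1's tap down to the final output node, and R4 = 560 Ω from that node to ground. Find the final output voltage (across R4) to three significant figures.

V_out ≈ 0.300 V

Stage 2 presents R3+R4 = 16860 Ω as a load on stage 1's tap.
Stage 1's lower leg becomes R2‖(R3+R4) = 10380 Ω, so V_mid = 9.38 × 10380/10770 = 9.040 V.
Stage 2 is itself unloaded: V_out = V_mid × R4/(R3+R4) = 9.040 × 560/16860 = 0.300 V.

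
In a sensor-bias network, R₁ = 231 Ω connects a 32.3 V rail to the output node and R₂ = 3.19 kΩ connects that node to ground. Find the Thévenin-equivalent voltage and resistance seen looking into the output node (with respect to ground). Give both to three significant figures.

V_th is the open-circuit tap voltage: 32.3 × 3190/(231 + 3190) = 30.1 V.
With the supply zeroed, R₁ and R₂ appear in parallel from the tap: R_th = R₁‖R₂ = (231 × 3190)/3421 = 215 Ω.

V_th = 30.1 V, R_th = 215 Ω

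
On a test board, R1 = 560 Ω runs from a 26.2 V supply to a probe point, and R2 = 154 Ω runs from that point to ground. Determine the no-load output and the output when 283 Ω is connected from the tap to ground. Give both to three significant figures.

Unloaded: 5.65 V; loaded: 3.96 V

Open-circuit: V = 26.2 × 154/(560 + 154) = 5.65 V.
With the load, R2 becomes R2‖R_L = 99.73 Ω, so V = 26.2 × 99.73/659.7 = 3.96 V.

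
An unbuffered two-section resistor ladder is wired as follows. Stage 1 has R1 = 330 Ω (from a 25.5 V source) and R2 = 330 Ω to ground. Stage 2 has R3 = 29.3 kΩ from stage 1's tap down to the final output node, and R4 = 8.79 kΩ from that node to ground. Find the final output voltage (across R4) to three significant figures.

Stage 2 presents R3+R4 = 38090 Ω as a load on stage 1's tap.
Stage 1's lower leg becomes R2‖(R3+R4) = 327.2 Ω, so V_mid = 25.5 × 327.2/657.2 = 12.70 V.
Stage 2 is itself unloaded: V_out = V_mid × R4/(R3+R4) = 12.70 × 8790/38090 = 2.93 V.

V_out ≈ 2.93 V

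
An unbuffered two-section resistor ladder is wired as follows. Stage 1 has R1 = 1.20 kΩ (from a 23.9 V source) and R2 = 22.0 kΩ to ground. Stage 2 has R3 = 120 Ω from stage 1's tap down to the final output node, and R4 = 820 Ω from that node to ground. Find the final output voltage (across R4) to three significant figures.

Stage 2 presents R3+R4 = 940.0 Ω as a load on stage 1's tap.
Stage 1's lower leg becomes R2‖(R3+R4) = 901.5 Ω, so V_mid = 23.9 × 901.5/2101 = 10.25 V.
Stage 2 is itself unloaded: V_out = V_mid × R4/(R3+R4) = 10.25 × 820/940.0 = 8.94 V.

V_out ≈ 8.94 V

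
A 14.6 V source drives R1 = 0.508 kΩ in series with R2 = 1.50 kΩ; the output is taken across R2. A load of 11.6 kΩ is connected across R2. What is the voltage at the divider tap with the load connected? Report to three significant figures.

The load sits in parallel with R2: R2‖R_L = (1500 × 11600) / (1500 + 11600) = 1328 Ω.
V_out = 14.6 × 1328 / (508 + 1328) = 14.6 × 1328/1836 = 10.6 V.

V_out ≈ 10.6 V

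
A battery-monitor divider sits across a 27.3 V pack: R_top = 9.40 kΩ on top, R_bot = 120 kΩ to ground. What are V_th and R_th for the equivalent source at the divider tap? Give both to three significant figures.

V_th = 25.3 V, R_th = 8.72 kΩ

V_th is the open-circuit tap voltage: 27.3 × 120/(9.40 + 120) = 25.3 V.
With the supply zeroed, R_top and R_bot appear in parallel from the tap: R_th = R_top‖R_bot = (9.40 × 120)/129.4 = 8.72 kΩ.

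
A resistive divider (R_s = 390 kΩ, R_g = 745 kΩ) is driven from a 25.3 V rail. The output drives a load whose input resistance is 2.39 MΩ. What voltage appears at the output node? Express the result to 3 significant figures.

V_out ≈ 15.0 V

The load sits in parallel with R_g: R_g‖R_L = (745 × 2390) / (745 + 2390) = 568.0 kΩ.
V_out = 25.3 × 568.0 / (390 + 568.0) = 25.3 × 568.0/958.0 = 15.0 V.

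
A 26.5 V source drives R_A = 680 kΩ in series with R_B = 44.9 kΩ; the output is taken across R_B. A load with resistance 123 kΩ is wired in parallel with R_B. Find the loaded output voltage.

V_out ≈ 1.22 V

The load sits in parallel with R_B: R_B‖R_L = (44.9 × 123) / (44.9 + 123) = 32.89 kΩ.
V_out = 26.5 × 32.89 / (680 + 32.89) = 26.5 × 32.89/712.9 = 1.22 V.
(Unloaded it would have been 1.64 V.)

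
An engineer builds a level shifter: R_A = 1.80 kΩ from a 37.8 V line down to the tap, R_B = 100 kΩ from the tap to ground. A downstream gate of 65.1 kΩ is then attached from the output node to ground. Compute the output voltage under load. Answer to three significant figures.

V_out ≈ 36.1 V

The load sits in parallel with R_B: R_B‖R_L = (100 × 65.1) / (100 + 65.1) = 39.43 kΩ.
V_out = 37.8 × 39.43 / (1.80 + 39.43) = 37.8 × 39.43/41.23 = 36.1 V.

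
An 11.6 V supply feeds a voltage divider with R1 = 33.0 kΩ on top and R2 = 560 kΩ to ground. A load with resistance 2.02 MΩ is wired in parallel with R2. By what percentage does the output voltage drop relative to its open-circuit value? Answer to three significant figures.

The divider's output (Thévenin) resistance is R1‖R2 = 31.16 kΩ.
Fractional drop under load = R_th/(R_th + R_L) = 31.16 / (31.16 + 2020) = 0.01519.
So the output falls by 1.52 %.

1.52 %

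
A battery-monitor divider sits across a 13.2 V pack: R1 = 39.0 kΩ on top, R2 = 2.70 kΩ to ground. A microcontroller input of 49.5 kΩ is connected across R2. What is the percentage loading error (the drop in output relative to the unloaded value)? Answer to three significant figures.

The divider's output (Thévenin) resistance is R1‖R2 = 2.525 kΩ.
Fractional drop under load = R_th/(R_th + R_L) = 2.525 / (2.525 + 49.5) = 0.04854.
So the output falls by 4.85 %.

4.85 %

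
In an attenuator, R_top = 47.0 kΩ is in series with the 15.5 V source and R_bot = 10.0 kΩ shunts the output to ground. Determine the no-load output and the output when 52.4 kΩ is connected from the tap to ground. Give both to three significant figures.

Open-circuit: V = 15.5 × 10.0/(47.0 + 10.0) = 2.72 V.
With the load, R_bot becomes R_bot‖R_L = 8.397 kΩ, so V = 15.5 × 8.397/55.40 = 2.35 V.

Unloaded: 2.72 V; loaded: 2.35 V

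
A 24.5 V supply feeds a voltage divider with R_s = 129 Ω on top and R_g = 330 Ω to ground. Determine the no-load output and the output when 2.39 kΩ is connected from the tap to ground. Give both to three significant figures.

Open-circuit: V = 24.5 × 330/(129 + 330) = 17.6 V.
With the load, R_g becomes R_g‖R_L = 290.0 Ω, so V = 24.5 × 290.0/419.0 = 17.0 V.

Unloaded: 17.6 V; loaded: 17.0 V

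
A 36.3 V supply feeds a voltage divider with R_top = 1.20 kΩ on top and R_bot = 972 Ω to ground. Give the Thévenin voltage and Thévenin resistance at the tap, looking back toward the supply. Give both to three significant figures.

V_th is the open-circuit tap voltage: 36.3 × 972/(1200 + 972) = 16.2 V.
With the supply zeroed, R_top and R_bot appear in parallel from the tap: R_th = R_top‖R_bot = (1200 × 972)/2172 = 537 Ω.

V_th = 16.2 V, R_th = 537 Ω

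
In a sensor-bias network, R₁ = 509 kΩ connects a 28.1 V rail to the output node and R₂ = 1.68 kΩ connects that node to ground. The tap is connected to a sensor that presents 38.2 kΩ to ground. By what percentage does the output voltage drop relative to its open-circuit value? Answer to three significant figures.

4.20 %

The divider's output (Thévenin) resistance is R₁‖R₂ = 1.674 kΩ.
Fractional drop under load = R_th/(R_th + R_L) = 1.674 / (1.674 + 38.2) = 0.04199.
So the output falls by 4.20 %.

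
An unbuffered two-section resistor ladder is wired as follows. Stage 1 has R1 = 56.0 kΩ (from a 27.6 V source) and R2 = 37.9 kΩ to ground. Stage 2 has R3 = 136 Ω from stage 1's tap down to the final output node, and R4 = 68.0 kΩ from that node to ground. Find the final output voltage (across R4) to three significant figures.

V_out ≈ 8.35 V

Stage 2 presents R3+R4 = 68140 Ω as a load on stage 1's tap.
Stage 1's lower leg becomes R2‖(R3+R4) = 24350 Ω, so V_mid = 27.6 × 24350/80350 = 8.365 V.
Stage 2 is itself unloaded: V_out = V_mid × R4/(R3+R4) = 8.365 × 68000/68140 = 8.35 V.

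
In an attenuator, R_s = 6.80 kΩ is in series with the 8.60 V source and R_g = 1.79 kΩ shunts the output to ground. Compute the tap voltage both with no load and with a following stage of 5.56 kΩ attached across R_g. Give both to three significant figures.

Unloaded: 1.79 V; loaded: 1.43 V

Open-circuit: V = 8.60 × 1.79/(6.80 + 1.79) = 1.79 V.
With the load, R_g becomes R_g‖R_L = 1.354 kΩ, so V = 8.60 × 1.354/8.154 = 1.43 V.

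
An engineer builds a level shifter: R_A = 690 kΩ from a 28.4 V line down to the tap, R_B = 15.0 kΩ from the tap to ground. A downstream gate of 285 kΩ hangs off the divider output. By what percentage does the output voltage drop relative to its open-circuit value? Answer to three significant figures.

The divider's output (Thévenin) resistance is R_A‖R_B = 14.68 kΩ.
Fractional drop under load = R_th/(R_th + R_L) = 14.68 / (14.68 + 285) = 0.04899.
So the output falls by 4.90 %.

4.90 %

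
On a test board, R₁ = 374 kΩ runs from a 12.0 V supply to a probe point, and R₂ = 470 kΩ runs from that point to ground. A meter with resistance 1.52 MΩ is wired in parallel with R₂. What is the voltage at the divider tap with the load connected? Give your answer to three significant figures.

The load sits in parallel with R₂: R₂‖R_L = (470 × 1520) / (470 + 1520) = 359.0 kΩ.
V_out = 12.0 × 359.0 / (374 + 359.0) = 12.0 × 359.0/733.0 = 5.88 V.
(Unloaded it would have been 6.68 V.)

V_out ≈ 5.88 V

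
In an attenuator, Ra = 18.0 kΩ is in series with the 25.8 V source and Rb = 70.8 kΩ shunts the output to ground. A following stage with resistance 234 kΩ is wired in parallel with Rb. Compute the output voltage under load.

The load sits in parallel with Rb: Rb‖R_L = (70.8 × 234) / (70.8 + 234) = 54.35 kΩ.
V_out = 25.8 × 54.35 / (18.0 + 54.35) = 25.8 × 54.35/72.35 = 19.4 V.

V_out ≈ 19.4 V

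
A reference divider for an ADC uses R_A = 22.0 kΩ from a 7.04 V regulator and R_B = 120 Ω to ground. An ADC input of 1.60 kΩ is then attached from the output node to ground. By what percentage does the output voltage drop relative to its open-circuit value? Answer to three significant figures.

6.94 %

The divider's output (Thévenin) resistance is R_A‖R_B = 119.3 Ω.
Fractional drop under load = R_th/(R_th + R_L) = 119.3 / (119.3 + 1600) = 0.06942.
So the output falls by 6.94 %.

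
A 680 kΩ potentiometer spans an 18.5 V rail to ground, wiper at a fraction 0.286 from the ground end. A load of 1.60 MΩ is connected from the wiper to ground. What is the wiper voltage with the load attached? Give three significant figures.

V ≈ 4.87 V

The wiper splits the pot into (1−α)R = 485.5 kΩ above and αR = 194.5 kΩ below.
Lower section ‖ load = 173.4 kΩ.
V_wiper = 18.5 × 173.4/(485.5 + 173.4) = 4.87 V.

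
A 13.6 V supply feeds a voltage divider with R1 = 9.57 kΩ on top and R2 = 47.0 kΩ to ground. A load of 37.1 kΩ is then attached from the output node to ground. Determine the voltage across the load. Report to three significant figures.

The load sits in parallel with R2: R2‖R_L = (47.0 × 37.1) / (47.0 + 37.1) = 20.73 kΩ.
V_out = 13.6 × 20.73 / (9.57 + 20.73) = 13.6 × 20.73/30.30 = 9.31 V.
(Unloaded it would have been 11.3 V.)

V_out ≈ 9.31 V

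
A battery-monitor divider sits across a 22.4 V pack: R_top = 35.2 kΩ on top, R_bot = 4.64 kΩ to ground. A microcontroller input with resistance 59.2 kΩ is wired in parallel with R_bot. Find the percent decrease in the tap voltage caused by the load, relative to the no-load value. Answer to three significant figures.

The divider's output (Thévenin) resistance is R_top‖R_bot = 4.100 kΩ.
Fractional drop under load = R_th/(R_th + R_L) = 4.100 / (4.100 + 59.2) = 0.06476.
So the output falls by 6.48 %.

6.48 %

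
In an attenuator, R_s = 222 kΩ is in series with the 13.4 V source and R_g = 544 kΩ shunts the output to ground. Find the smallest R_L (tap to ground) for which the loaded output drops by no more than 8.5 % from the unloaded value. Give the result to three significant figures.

R_L(min) ≈ 1.70 MΩ

Output resistance R_th = R_s‖R_g = (222 × 544)/766.0 = 157.7 kΩ.
The fractional drop is R_th/(R_th + R_L); requiring this ≤ 0.0850 gives R_L ≥ R_th(1/0.0850 − 1) = 157.7 × 10.76 = 1.70 MΩ.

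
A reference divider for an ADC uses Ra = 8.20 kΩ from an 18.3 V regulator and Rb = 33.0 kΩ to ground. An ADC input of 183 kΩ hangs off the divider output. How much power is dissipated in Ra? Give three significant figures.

P ≈ 2.10 mW

Total resistance from the source is Ra + (Rb‖R_L) = 36.16 kΩ, so I = 18.3/36.16 kΩ = 0.5061 mA.
P = I²·Ra = (0.5061 mA)² × 8.20 kΩ = 2.10 mW.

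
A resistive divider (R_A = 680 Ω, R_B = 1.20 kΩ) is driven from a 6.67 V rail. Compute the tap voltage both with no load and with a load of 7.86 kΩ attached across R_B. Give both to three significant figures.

Open-circuit: V = 6.67 × 1200/(680 + 1200) = 4.26 V.
With the load, R_B becomes R_B‖R_L = 1041 Ω, so V = 6.67 × 1041/1721 = 4.03 V.

Unloaded: 4.26 V; loaded: 4.03 V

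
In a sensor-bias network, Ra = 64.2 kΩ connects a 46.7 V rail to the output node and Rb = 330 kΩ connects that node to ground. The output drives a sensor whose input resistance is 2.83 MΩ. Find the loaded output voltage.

The load sits in parallel with Rb: Rb‖R_L = (330 × 2830) / (330 + 2830) = 295.5 kΩ.
V_out = 46.7 × 295.5 / (64.2 + 295.5) = 46.7 × 295.5/359.7 = 38.4 V.
(Unloaded it would have been 39.1 V.)

V_out ≈ 38.4 V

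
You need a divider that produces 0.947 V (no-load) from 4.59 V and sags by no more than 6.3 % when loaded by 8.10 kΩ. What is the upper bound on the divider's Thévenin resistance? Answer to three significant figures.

R_th ≤ 545 Ω

Loading drop = R_th/(R_th + R_L) ≤ 0.0630, so R_th ≤ R_L · ε/(1−ε) = 8.10 kΩ × 0.0630/0.9370 = 545 Ω.
(Any R1, R2 with R2/(R1+R2) = 0.206 and R1‖R2 ≤ 545 Ω will meet the spec.)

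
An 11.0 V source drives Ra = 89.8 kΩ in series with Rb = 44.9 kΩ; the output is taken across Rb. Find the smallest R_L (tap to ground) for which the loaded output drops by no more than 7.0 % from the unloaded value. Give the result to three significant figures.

Output resistance R_th = Ra‖Rb = (89.8 × 44.9)/134.7 = 29.93 kΩ.
The fractional drop is R_th/(R_th + R_L); requiring this ≤ 0.0700 gives R_L ≥ R_th(1/0.0700 − 1) = 29.93 × 13.29 = 398 kΩ.

R_L(min) ≈ 398 kΩ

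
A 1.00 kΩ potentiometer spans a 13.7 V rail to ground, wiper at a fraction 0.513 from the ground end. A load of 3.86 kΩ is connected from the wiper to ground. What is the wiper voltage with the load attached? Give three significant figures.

V ≈ 6.60 V

The wiper splits the pot into (1−α)R = 487.0 Ω above and αR = 513.0 Ω below.
Lower section ‖ load = 452.8 Ω.
V_wiper = 13.7 × 452.8/(487.0 + 452.8) = 6.60 V.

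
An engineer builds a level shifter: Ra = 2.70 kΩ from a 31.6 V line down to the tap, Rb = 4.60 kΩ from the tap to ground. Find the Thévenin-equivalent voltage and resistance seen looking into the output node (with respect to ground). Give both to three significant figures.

V_th is the open-circuit tap voltage: 31.6 × 4.60/(2.70 + 4.60) = 19.9 V.
With the supply zeroed, Ra and Rb appear in parallel from the tap: R_th = Ra‖Rb = (2.70 × 4.60)/7.300 = 1.70 kΩ.

V_th = 19.9 V, R_th = 1.70 kΩ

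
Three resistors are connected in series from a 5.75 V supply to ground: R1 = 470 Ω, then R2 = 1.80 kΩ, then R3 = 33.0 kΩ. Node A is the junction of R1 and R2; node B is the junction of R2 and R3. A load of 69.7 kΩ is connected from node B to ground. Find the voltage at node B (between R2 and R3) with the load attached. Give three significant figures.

V ≈ 5.22 V

At node B, R3 is in parallel with the load: R3‖R_L = 22400 Ω.
Below node A the resistance is R2 + (R3‖R_L) = 24200 Ω, so V_A = 5.75 × 24200/24670 = 5.640 V.
Then V_B = V_A × (R3‖R_L)/(R2 + R3‖R_L) = 5.640 × 22400/24200 = 5.22 V.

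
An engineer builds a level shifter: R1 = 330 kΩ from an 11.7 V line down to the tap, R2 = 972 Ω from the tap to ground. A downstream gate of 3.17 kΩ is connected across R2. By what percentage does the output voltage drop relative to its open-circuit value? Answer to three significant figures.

23.4 %

Unloaded V = 11.7 × 972/331000 = 0.03436 V.
Loaded: R2‖R_L = 743.9 Ω, giving V = 11.7 × 743.9/330700 = 0.02632 V.
Drop = (0.03436 − 0.02632) / 0.03436 = 23.4 %.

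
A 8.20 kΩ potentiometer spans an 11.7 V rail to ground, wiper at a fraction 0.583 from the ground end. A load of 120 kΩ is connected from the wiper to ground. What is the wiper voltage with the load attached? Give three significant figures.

The wiper splits the pot into (1−α)R = 3.419 kΩ above and αR = 4.781 kΩ below.
Lower section ‖ load = 4.597 kΩ.
V_wiper = 11.7 × 4.597/(3.419 + 4.597) = 6.71 V.

V ≈ 6.71 V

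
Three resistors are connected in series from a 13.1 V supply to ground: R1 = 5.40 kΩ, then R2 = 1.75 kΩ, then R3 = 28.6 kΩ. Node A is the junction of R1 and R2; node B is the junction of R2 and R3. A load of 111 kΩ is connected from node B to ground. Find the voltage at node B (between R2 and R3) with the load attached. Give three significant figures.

At node B, R3 is in parallel with the load: R3‖R_L = 22.74 kΩ.
Below node A the resistance is R2 + (R3‖R_L) = 24.49 kΩ, so V_A = 13.1 × 24.49/29.89 = 10.73 V.
Then V_B = V_A × (R3‖R_L)/(R2 + R3‖R_L) = 10.73 × 22.74/24.49 = 9.97 V.

V ≈ 9.97 V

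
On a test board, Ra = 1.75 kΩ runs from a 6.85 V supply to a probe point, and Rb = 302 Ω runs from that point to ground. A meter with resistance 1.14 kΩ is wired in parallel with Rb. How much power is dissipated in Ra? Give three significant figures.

Total resistance from the source is Ra + (Rb‖R_L) = 1989 Ω, so I = 6.85/1989 Ω = 3.444 mA.
P = I²·Ra = (3.444 mA)² × 1.75 kΩ = 20.8 mW.

P ≈ 20.8 mW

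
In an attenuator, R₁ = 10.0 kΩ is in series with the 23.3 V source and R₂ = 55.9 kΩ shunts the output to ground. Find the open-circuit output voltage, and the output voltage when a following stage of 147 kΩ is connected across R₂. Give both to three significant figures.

Unloaded: 19.8 V; loaded: 18.7 V

Open-circuit: V = 23.3 × 55.9/(10.0 + 55.9) = 19.8 V.
With the load, R₂ becomes R₂‖R_L = 40.50 kΩ, so V = 23.3 × 40.50/50.50 = 18.7 V.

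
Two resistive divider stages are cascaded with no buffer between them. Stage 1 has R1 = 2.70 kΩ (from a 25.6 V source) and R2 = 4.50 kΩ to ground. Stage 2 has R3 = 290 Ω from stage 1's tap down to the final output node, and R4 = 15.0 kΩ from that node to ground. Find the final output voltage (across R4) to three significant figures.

Stage 2 presents R3+R4 = 15290 Ω as a load on stage 1's tap.
Stage 1's lower leg becomes R2‖(R3+R4) = 3477 Ω, so V_mid = 25.6 × 3477/6177 = 14.41 V.
Stage 2 is itself unloaded: V_out = V_mid × R4/(R3+R4) = 14.41 × 15000/15290 = 14.1 V.

V_out ≈ 14.1 V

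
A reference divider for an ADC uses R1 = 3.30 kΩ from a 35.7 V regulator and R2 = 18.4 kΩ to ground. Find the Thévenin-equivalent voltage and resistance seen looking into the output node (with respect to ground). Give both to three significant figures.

V_th is the open-circuit tap voltage: 35.7 × 18.4/(3.30 + 18.4) = 30.3 V.
With the supply zeroed, R1 and R2 appear in parallel from the tap: R_th = R1‖R2 = (3.30 × 18.4)/21.70 = 2.80 kΩ.

V_th = 30.3 V, R_th = 2.80 kΩ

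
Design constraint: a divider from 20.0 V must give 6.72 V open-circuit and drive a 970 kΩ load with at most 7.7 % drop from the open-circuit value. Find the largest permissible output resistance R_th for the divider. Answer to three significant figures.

R_th ≤ 80.9 kΩ

Loading drop = R_th/(R_th + R_L) ≤ 0.0770, so R_th ≤ R_L · ε/(1−ε) = 970 kΩ × 0.0770/0.9230 = 80.9 kΩ.
(Any R1, R2 with R2/(R1+R2) = 0.336 and R1‖R2 ≤ 80.9 kΩ will meet the spec.)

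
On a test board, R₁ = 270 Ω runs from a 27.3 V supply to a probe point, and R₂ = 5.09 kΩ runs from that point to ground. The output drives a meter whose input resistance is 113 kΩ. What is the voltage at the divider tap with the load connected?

The load sits in parallel with R₂: R₂‖R_L = (5090 × 113000) / (5090 + 113000) = 4871 Ω.
V_out = 27.3 × 4871 / (270 + 4871) = 27.3 × 4871/5141 = 25.9 V.
(Unloaded it would have been 25.9 V.)

V_out ≈ 25.9 V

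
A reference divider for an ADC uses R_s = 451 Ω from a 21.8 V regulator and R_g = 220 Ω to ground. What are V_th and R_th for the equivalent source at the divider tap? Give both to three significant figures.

V_th = 7.15 V, R_th = 148 Ω

V_th is the open-circuit tap voltage: 21.8 × 220/(451 + 220) = 7.15 V.
With the supply zeroed, R_s and R_g appear in parallel from the tap: R_th = R_s‖R_g = (451 × 220)/671.0 = 148 Ω.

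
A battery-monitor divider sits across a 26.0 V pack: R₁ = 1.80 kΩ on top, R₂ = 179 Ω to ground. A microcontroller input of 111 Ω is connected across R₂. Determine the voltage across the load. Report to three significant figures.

V_out ≈ 0.953 V

The load sits in parallel with R₂: R₂‖R_L = (179 × 111) / (179 + 111) = 68.51 Ω.
V_out = 26.0 × 68.51 / (1800 + 68.51) = 26.0 × 68.51/1869 = 0.953 V.
(Unloaded it would have been 2.35 V.)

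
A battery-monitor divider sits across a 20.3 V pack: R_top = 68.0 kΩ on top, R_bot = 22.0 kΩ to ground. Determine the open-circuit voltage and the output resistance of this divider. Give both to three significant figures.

V_th = 4.96 V, R_th = 16.6 kΩ

V_th is the open-circuit tap voltage: 20.3 × 22.0/(68.0 + 22.0) = 4.96 V.
With the supply zeroed, R_top and R_bot appear in parallel from the tap: R_th = R_top‖R_bot = (68.0 × 22.0)/90.00 = 16.6 kΩ.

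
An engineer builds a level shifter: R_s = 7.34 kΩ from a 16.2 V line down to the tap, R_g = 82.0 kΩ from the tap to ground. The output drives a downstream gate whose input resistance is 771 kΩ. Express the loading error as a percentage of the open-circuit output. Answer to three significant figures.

0.866 %

The divider's output (Thévenin) resistance is R_s‖R_g = 6.737 kΩ.
Fractional drop under load = R_th/(R_th + R_L) = 6.737 / (6.737 + 771) = 0.008662.
So the output falls by 0.866 %.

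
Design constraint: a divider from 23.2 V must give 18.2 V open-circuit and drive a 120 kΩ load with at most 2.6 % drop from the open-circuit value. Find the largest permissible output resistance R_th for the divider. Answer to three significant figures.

R_th ≤ 3.20 kΩ

Loading drop = R_th/(R_th + R_L) ≤ 0.0260, so R_th ≤ R_L · ε/(1−ε) = 120 kΩ × 0.0260/0.9740 = 3.20 kΩ.
(Any R1, R2 with R2/(R1+R2) = 0.784 and R1‖R2 ≤ 3.20 kΩ will meet the spec.)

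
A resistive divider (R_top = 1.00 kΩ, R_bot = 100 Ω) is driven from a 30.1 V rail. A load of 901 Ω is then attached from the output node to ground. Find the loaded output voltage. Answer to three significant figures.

V_out ≈ 2.49 V

The load sits in parallel with R_bot: R_bot‖R_L = (100 × 901) / (100 + 901) = 90.01 Ω.
V_out = 30.1 × 90.01 / (1000 + 90.01) = 30.1 × 90.01/1090 = 2.49 V.
(Unloaded it would have been 2.74 V.)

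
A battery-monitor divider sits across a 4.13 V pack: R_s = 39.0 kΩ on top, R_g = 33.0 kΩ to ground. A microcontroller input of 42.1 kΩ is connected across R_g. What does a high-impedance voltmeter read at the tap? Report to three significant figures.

The load sits in parallel with R_g: R_g‖R_L = (33.0 × 42.1) / (33.0 + 42.1) = 18.50 kΩ.
V_out = 4.13 × 18.50 / (39.0 + 18.50) = 4.13 × 18.50/57.50 = 1.33 V.
(Unloaded it would have been 1.89 V.)

V_out ≈ 1.33 V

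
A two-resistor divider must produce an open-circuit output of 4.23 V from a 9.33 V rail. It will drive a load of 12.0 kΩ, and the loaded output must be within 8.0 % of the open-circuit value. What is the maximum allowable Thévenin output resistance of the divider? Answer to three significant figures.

R_th ≤ 1.04 kΩ

Loading drop = R_th/(R_th + R_L) ≤ 0.0800, so R_th ≤ R_L · ε/(1−ε) = 12.0 kΩ × 0.0800/0.9200 = 1.04 kΩ.
(Any R1, R2 with R2/(R1+R2) = 0.453 and R1‖R2 ≤ 1.04 kΩ will meet the spec.)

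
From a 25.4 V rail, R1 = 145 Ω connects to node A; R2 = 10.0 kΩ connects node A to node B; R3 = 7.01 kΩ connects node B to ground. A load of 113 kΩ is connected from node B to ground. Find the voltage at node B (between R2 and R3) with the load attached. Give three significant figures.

At node B, R3 is in parallel with the load: R3‖R_L = 6601 Ω.
Below node A the resistance is R2 + (R3‖R_L) = 16600 Ω, so V_A = 25.4 × 16600/16750 = 25.18 V.
Then V_B = V_A × (R3‖R_L)/(R2 + R3‖R_L) = 25.18 × 6601/16600 = 10.0 V.

V ≈ 10.0 V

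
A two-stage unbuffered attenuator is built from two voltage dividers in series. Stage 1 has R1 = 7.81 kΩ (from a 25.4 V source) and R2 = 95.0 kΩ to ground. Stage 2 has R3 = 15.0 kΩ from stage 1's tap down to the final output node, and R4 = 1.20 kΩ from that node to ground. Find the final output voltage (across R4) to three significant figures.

Stage 2 presents R3+R4 = 16.20 kΩ as a load on stage 1's tap.
Stage 1's lower leg becomes R2‖(R3+R4) = 13.84 kΩ, so V_mid = 25.4 × 13.84/21.65 = 16.24 V.
Stage 2 is itself unloaded: V_out = V_mid × R4/(R3+R4) = 16.24 × 1.20/16.20 = 1.20 V.

V_out ≈ 1.20 V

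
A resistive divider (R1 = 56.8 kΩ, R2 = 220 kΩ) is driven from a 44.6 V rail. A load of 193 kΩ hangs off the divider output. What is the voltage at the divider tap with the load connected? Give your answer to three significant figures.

V_out ≈ 28.7 V

The load sits in parallel with R2: R2‖R_L = (220 × 193) / (220 + 193) = 102.8 kΩ.
V_out = 44.6 × 102.8 / (56.8 + 102.8) = 44.6 × 102.8/159.6 = 28.7 V.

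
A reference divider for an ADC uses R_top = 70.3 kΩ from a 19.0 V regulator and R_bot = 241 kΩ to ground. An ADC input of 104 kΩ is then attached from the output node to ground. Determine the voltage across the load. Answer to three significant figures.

V_out ≈ 9.66 V

The load sits in parallel with R_bot: R_bot‖R_L = (241 × 104) / (241 + 104) = 72.65 kΩ.
V_out = 19.0 × 72.65 / (70.3 + 72.65) = 19.0 × 72.65/142.9 = 9.66 V.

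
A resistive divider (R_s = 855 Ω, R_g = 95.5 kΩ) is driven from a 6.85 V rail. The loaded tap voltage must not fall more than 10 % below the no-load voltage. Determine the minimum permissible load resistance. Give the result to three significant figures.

Output resistance R_th = R_s‖R_g = (855 × 95500)/96360 = 847.4 Ω.
The fractional drop is R_th/(R_th + R_L); requiring this ≤ 0.100 gives R_L ≥ R_th(1/0.100 − 1) = 847.4 × 9.000 = 7.63 kΩ.

R_L(min) ≈ 7.63 kΩ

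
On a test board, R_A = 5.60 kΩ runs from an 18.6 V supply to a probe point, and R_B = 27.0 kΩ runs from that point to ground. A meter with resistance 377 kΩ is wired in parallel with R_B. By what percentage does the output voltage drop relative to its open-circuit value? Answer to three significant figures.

The divider's output (Thévenin) resistance is R_A‖R_B = 4.638 kΩ.
Fractional drop under load = R_th/(R_th + R_L) = 4.638 / (4.638 + 377) = 0.01215.
So the output falls by 1.22 %.

1.22 %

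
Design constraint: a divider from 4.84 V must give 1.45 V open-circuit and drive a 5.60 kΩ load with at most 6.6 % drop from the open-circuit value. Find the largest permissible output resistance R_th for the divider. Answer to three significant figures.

Loading drop = R_th/(R_th + R_L) ≤ 0.0660, so R_th ≤ R_L · ε/(1−ε) = 5.60 kΩ × 0.0660/0.9340 = 396 Ω.

R_th ≤ 396 Ω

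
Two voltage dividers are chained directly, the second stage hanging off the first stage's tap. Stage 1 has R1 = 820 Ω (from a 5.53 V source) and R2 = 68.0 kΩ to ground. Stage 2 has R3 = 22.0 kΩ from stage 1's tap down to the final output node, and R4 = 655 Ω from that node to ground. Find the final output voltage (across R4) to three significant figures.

Stage 2 presents R3+R4 = 22660 Ω as a load on stage 1's tap.
Stage 1's lower leg becomes R2‖(R3+R4) = 16990 Ω, so V_mid = 5.53 × 16990/17810 = 5.275 V.
Stage 2 is itself unloaded: V_out = V_mid × R4/(R3+R4) = 5.275 × 655/22660 = 0.153 V.

V_out ≈ 0.153 V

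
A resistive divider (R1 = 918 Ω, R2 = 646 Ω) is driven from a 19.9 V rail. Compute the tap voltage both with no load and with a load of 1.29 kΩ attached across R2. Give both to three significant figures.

Open-circuit: V = 19.9 × 646/(918 + 646) = 8.22 V.
With the load, R2 becomes R2‖R_L = 430.4 Ω, so V = 19.9 × 430.4/1348 = 6.35 V.

Unloaded: 8.22 V; loaded: 6.35 V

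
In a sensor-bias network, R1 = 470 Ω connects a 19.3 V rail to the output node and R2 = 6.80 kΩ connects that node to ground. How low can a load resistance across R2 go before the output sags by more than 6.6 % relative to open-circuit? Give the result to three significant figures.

R_L(min) ≈ 6.22 kΩ

Output resistance R_th = R1‖R2 = (470 × 6800)/7270 = 439.6 Ω.
The fractional drop is R_th/(R_th + R_L); requiring this ≤ 0.0660 gives R_L ≥ R_th(1/0.0660 − 1) = 439.6 × 14.15 = 6.22 kΩ.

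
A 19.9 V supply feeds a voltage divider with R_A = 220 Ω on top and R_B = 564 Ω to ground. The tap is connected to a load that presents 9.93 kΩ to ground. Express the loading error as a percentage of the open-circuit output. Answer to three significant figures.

1.57 %

The divider's output (Thévenin) resistance is R_A‖R_B = 158.3 Ω.
Fractional drop under load = R_th/(R_th + R_L) = 158.3 / (158.3 + 9930) = 0.01569.
So the output falls by 1.57 %.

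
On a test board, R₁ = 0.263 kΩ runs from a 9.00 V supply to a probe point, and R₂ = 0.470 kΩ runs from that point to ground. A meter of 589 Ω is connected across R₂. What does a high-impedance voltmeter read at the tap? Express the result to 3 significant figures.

The load sits in parallel with R₂: R₂‖R_L = (470 × 589) / (470 + 589) = 261.4 Ω.
V_out = 9.00 × 261.4 / (263 + 261.4) = 9.00 × 261.4/524.4 = 4.49 V.

V_out ≈ 4.49 V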